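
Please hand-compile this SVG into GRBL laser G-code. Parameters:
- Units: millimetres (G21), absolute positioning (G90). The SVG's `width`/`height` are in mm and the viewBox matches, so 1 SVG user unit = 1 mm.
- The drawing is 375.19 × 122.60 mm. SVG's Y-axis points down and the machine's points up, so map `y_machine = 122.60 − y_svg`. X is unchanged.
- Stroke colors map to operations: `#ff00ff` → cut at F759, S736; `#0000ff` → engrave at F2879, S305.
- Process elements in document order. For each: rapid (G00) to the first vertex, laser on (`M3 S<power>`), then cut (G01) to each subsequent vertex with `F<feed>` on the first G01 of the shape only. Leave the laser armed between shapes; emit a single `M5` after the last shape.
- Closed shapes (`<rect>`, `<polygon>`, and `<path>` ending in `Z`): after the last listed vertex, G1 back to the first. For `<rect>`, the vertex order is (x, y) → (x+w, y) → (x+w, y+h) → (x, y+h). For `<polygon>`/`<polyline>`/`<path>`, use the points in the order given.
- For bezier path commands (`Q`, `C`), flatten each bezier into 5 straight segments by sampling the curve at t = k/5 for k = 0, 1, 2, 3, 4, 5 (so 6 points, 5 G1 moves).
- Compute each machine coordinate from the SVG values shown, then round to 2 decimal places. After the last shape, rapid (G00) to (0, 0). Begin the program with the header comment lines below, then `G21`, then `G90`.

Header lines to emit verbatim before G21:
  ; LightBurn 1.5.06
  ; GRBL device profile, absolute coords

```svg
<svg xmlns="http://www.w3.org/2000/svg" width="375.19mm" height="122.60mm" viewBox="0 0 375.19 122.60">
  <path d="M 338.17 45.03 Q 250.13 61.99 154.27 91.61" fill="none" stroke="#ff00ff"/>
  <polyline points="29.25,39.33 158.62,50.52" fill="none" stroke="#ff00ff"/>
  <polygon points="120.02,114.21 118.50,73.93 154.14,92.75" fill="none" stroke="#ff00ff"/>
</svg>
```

viewBox `0 0 375.19 122.60` with mm width/height → 1 unit = 1 mm. Flip: y_m = 122.60 − y_svg.

**Shape 1** — `<path>` quadratic bezier, stroke `#ff00ff` → cut (S736, F759). Control points (SVG): P0=(338.17,45.03), P1=(250.13,61.99), P2=(154.27,91.61); sampled at t=k/5. Machine vertices: (338.17,77.57) → (302.64,70.28) → (266.49,61.98) → (229.71,52.66) → (192.30,42.33) → (154.27,30.99). Open path.

**Shape 2** — `<polyline>` line segment, stroke `#ff00ff` → cut (S736, F759). Machine vertices: (29.25,83.27) → (158.62,72.08). Open path.

**Shape 3** — `<polygon>` regular polygon, stroke `#ff00ff` → cut (S736, F759). Machine vertices: (120.02,8.39) → (118.50,48.67) → (154.14,29.85) → (120.02,8.39). Closed: final G1 returns to the first vertex.

; LightBurn 1.5.06
; GRBL device profile, absolute coords
G21
G90
G00 X338.17 Y77.57
M3 S736
G01 X302.64 Y70.28 F759
G01 X266.49 Y61.98
G01 X229.71 Y52.66
G01 X192.30 Y42.33
G01 X154.27 Y30.99
G00 X29.25 Y83.27
M3 S736
G01 X158.62 Y72.08 F759
G00 X120.02 Y8.39
M3 S736
G01 X118.50 Y48.67 F759
G01 X154.14 Y29.85
G01 X120.02 Y8.39
M5
G00 X0.00 Y0.00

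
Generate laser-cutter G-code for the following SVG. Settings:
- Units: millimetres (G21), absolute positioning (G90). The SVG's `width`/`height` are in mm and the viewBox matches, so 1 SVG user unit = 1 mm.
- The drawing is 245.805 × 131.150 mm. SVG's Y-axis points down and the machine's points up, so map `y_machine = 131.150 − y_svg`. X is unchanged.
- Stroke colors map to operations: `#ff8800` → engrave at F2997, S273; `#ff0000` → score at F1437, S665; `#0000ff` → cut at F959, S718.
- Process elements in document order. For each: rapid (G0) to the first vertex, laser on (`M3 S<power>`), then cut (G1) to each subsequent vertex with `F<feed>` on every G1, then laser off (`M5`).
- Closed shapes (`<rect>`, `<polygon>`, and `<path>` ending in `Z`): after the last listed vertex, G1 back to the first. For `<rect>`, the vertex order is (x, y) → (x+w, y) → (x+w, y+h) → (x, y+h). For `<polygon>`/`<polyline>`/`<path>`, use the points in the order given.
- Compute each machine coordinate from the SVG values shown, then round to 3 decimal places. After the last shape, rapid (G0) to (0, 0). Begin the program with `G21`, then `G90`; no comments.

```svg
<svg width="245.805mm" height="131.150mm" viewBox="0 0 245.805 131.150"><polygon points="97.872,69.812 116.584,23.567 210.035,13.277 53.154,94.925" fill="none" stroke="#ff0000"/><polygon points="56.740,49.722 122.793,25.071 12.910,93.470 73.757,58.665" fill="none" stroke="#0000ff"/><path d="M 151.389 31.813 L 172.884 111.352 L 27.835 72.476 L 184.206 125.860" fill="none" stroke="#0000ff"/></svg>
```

G21
G90
G0 X97.872 Y61.338
M3 S665
G1 X116.584 Y107.583 F1437
G1 X210.035 Y117.873 F1437
G1 X53.154 Y36.225 F1437
G1 X97.872 Y61.338 F1437
M5
G0 X56.740 Y81.428
M3 S718
G1 X122.793 Y106.079 F959
G1 X12.910 Y37.680 F959
G1 X73.757 Y72.485 F959
G1 X56.740 Y81.428 F959
M5
G0 X151.389 Y99.337
M3 S718
G1 X172.884 Y19.798 F959
G1 X27.835 Y58.674 F959
G1 X184.206 Y5.290 F959
M5
G0 X0.000 Y0.000

Since the viewBox matches the mm dimensions, user units are millimetres directly. The only transform is the Y-flip y_m = 131.150 − y_svg.

Shape 1 is a closed polygon drawn with `<polygon>`. Its stroke #ff0000 means score at S665, F1437. After flipping Y the toolpath is (97.872,61.338) → (116.584,107.583) → (210.035,117.873) → (53.154,36.225) → (97.872,61.338), returning to the start.

Shape 2 is a closed polygon drawn with `<polygon>`. Its stroke #0000ff means cut at S718, F959. After flipping Y the toolpath is (56.740,81.428) → (122.793,106.079) → (12.910,37.680) → (73.757,72.485) → (56.740,81.428), returning to the start.

Shape 3 is a open polyline drawn with `<path>`. Its stroke #0000ff means cut at S718, F959. After flipping Y the toolpath is (151.389,99.337) → (172.884,19.798) → (27.835,58.674) → (184.206,5.290).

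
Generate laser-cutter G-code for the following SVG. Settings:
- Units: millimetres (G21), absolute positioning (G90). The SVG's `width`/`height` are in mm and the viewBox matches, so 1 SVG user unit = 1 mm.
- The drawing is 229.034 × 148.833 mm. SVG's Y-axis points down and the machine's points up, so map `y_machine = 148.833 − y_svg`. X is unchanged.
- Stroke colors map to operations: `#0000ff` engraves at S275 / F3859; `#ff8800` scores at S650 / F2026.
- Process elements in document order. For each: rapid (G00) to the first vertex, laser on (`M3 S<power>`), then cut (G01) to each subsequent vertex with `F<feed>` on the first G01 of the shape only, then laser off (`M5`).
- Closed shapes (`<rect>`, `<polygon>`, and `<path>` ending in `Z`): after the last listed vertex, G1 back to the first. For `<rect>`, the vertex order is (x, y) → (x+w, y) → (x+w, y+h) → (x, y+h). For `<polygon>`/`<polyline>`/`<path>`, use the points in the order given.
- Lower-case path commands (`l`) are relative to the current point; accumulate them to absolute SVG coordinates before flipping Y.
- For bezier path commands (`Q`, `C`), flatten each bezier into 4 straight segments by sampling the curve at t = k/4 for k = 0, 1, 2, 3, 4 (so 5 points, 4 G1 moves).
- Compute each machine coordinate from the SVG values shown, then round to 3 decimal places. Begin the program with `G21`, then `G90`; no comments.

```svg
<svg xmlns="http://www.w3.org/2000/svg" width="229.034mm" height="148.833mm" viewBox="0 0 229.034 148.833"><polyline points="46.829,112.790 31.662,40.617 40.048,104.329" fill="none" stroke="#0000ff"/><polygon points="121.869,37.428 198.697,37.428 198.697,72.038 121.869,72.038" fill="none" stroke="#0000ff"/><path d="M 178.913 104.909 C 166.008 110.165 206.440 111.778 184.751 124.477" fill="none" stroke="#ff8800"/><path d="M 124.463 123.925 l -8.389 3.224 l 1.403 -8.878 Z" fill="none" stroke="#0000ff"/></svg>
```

G21
G90
G00 X46.829 Y36.043
M3 S275
G01 X31.662 Y108.216 F3859
G01 X40.048 Y44.504
M5
G00 X121.869 Y111.405
M3 S275
G01 X198.697 Y111.405 F3859
G01 X198.697 Y76.795
G01 X121.869 Y76.795
G01 X121.869 Y111.405
M5
G00 X178.913 Y43.924
M3 S650
G01 X177.431 Y40.435 F2026
G01 X185.126 Y36.931
G01 X191.174 Y32.032
G01 X184.751 Y24.356
M5
G00 X124.463 Y24.908
M3 S275
G01 X116.074 Y21.684 F3859
G01 X117.477 Y30.562
G01 X124.463 Y24.908
M5

Since the viewBox matches the mm dimensions, user units are millimetres directly. The only transform is the Y-flip y_m = 148.833 − y_svg.

Shape 1 is a open polyline drawn with `<polyline>`. Its stroke #0000ff means engrave at S275, F3859. After flipping Y the toolpath is (46.829,36.043) → (31.662,108.216) → (40.048,44.504).

Shape 2 is a rectangle drawn with `<polygon>`. Its stroke #0000ff means engrave at S275, F3859. After flipping Y the toolpath is (121.869,111.405) → (198.697,111.405) → (198.697,76.795) → (121.869,76.795) → (121.869,111.405), returning to the start.

Shape 3 is a cubic bezier drawn with `<path>`. Its stroke #ff8800 means score at S650, F2026. After flipping Y the toolpath is (178.913,43.924) → (177.431,40.435) → (185.126,36.931) → (191.174,32.032) → (184.751,24.356).

Shape 4 is a regular polygon drawn with `<path>`. Its stroke #0000ff means engrave at S275, F3859. After flipping Y the toolpath is (124.463,24.908) → (116.074,21.684) → (117.477,30.562) → (124.463,24.908), returning to the start.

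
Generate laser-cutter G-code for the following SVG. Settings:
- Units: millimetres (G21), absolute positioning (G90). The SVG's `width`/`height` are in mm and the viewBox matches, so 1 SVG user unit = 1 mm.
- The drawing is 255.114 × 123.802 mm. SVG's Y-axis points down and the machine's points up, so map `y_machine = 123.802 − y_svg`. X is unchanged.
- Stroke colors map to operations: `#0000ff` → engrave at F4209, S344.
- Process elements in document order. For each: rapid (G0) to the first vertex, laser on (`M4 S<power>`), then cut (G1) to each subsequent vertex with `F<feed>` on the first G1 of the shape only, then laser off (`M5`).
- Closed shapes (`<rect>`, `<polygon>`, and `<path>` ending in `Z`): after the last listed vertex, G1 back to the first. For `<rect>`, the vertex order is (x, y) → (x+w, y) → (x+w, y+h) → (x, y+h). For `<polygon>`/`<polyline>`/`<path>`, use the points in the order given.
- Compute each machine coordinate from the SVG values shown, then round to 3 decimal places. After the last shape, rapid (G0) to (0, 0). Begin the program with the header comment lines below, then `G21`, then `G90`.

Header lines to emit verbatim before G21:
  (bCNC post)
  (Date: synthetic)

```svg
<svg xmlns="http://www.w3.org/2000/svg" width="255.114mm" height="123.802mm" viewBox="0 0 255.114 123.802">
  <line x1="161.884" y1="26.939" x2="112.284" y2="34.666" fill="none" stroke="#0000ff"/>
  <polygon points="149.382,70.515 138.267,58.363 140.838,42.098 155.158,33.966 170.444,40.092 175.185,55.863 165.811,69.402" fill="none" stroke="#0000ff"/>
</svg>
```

(bCNC post)
(Date: synthetic)
G21
G90
G0 X161.884 Y96.863
M4 S344
G1 X112.284 Y89.136 F4209
M5
G0 X149.382 Y53.287
M4 S344
G1 X138.267 Y65.439 F4209
G1 X140.838 Y81.704
G1 X155.158 Y89.836
G1 X170.444 Y83.710
G1 X175.185 Y67.939
G1 X165.811 Y54.400
G1 X149.382 Y53.287
M5
G0 X0.000 Y0.000

1 u = 1 mm; y_m = 123.802 − y.

[1] `<line>` line segment, #0000ff→engrave S344 F4209: (161.884,96.863) → (112.284,89.136)

[2] `<polygon>` regular polygon, #0000ff→engrave S344 F4209: (149.382,53.287) → (138.267,65.439) → (140.838,81.704) → (155.158,89.836) → (170.444,83.710) → (175.185,67.939) → (165.811,54.400) → (149.382,53.287) (closed)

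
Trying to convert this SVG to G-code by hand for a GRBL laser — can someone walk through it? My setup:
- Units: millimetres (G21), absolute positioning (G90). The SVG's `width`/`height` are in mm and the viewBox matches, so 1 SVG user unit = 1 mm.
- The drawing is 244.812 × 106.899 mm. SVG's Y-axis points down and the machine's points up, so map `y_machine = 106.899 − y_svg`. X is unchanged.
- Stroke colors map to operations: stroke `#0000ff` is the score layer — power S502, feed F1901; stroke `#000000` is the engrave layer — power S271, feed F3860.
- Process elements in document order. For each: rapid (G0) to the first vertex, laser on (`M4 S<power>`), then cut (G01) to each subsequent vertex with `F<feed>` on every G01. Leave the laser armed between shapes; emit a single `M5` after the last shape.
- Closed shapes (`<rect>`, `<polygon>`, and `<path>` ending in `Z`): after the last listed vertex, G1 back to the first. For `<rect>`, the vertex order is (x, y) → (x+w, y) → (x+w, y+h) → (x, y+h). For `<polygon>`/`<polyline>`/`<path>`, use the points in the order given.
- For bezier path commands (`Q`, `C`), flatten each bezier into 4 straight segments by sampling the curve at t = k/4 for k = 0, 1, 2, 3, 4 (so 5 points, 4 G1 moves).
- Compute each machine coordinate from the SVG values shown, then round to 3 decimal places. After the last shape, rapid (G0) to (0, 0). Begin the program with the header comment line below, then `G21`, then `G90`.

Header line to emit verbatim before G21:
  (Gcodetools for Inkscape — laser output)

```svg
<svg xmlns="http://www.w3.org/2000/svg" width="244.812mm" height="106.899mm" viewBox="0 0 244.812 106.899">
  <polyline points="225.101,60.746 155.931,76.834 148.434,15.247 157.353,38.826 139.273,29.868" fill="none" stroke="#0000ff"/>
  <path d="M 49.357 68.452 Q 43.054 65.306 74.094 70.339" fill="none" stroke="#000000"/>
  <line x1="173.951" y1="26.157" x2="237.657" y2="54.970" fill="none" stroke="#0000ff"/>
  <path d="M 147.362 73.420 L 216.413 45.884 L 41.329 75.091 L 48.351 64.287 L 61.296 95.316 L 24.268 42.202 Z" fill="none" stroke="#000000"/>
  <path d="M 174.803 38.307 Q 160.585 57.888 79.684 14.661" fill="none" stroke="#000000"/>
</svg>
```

viewBox `0 0 244.812 106.899` with mm width/height → 1 unit = 1 mm. Flip: y_m = 106.899 − y_svg.

**Shape 1** — `<polyline>` open polyline, stroke `#0000ff` → score (S502, F1901). Machine vertices: (225.101,46.153) → (155.931,30.065) → (148.434,91.652) → (157.353,68.073) → (139.273,77.031). Open path.

**Shape 2** — `<path>` quadratic bezier, stroke `#000000` → engrave (S271, F3860). Control points (SVG): P0=(49.357,68.452), P1=(43.054,65.306), P2=(74.094,70.339); sampled at t=k/4. Machine vertices: (49.357,38.447) → (48.539,39.509) → (52.390,39.548) → (60.908,38.565) → (74.094,36.560). Open path.

**Shape 3** — `<line>` line segment, stroke `#0000ff` → score (S502, F1901). Machine vertices: (173.951,80.742) → (237.657,51.929). Open path.

**Shape 4** — `<path>` closed polygon, stroke `#000000` → engrave (S271, F3860). Machine vertices: (147.362,33.479) → (216.413,61.015) → (41.329,31.808) → (48.351,42.612) → (61.296,11.583) → (24.268,64.697) → (147.362,33.479). Closed: final G1 returns to the first vertex.

**Shape 5** — `<path>` quadratic bezier, stroke `#000000` → engrave (S271, F3860). Control points (SVG): P0=(174.803,38.307), P1=(160.585,57.888), P2=(79.684,14.661); sampled at t=k/4. Machine vertices: (174.803,68.592) → (163.526,62.727) → (143.914,64.713) → (115.967,74.550) → (79.684,92.238). Open path.

(Gcodetools for Inkscape — laser output)
G21
G90
G0 X225.101 Y46.153
M4 S502
G01 X155.931 Y30.065 F1901
G01 X148.434 Y91.652 F1901
G01 X157.353 Y68.073 F1901
G01 X139.273 Y77.031 F1901
G0 X49.357 Y38.447
M4 S271
G01 X48.539 Y39.509 F3860
G01 X52.390 Y39.548 F3860
G01 X60.908 Y38.565 F3860
G01 X74.094 Y36.560 F3860
G0 X173.951 Y80.742
M4 S502
G01 X237.657 Y51.929 F1901
G0 X147.362 Y33.479
M4 S271
G01 X216.413 Y61.015 F3860
G01 X41.329 Y31.808 F3860
G01 X48.351 Y42.612 F3860
G01 X61.296 Y11.583 F3860
G01 X24.268 Y64.697 F3860
G01 X147.362 Y33.479 F3860
G0 X174.803 Y68.592
M4 S271
G01 X163.526 Y62.727 F3860
G01 X143.914 Y64.713 F3860
G01 X115.967 Y74.550 F3860
G01 X79.684 Y92.238 F3860
M5
G0 X0.000 Y0.000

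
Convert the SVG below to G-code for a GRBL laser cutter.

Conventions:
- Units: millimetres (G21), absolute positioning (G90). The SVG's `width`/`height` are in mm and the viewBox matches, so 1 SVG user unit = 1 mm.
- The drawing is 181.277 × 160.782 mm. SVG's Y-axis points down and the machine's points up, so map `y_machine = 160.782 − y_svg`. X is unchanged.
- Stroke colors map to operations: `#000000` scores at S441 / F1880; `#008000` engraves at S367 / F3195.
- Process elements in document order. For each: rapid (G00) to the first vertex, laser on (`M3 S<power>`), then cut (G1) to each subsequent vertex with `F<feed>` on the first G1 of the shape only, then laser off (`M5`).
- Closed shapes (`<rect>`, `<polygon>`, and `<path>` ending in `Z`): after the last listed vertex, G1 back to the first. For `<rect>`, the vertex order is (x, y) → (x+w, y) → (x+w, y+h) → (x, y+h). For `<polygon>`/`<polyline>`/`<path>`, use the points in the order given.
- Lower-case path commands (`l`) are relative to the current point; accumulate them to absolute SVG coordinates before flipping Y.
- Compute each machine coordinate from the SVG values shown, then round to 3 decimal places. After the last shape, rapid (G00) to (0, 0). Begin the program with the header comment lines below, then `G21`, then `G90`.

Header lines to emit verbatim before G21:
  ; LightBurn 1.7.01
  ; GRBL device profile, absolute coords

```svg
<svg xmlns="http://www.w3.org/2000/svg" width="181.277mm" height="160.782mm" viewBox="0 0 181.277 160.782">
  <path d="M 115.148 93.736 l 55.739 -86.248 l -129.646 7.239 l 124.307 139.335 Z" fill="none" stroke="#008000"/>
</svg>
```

1 u = 1 mm; y_m = 160.782 − y.

[1] `<path>` closed polygon, #008000→engrave S367 F3195: (115.148,67.046) → (170.887,153.294) → (41.241,146.055) → (165.548,6.720) → (115.148,67.046) (closed)

; LightBurn 1.7.01
; GRBL device profile, absolute coords
G21
G90
G00 X115.148 Y67.046
M3 S367
G1 X170.887 Y153.294 F3195
G1 X41.241 Y146.055
G1 X165.548 Y6.720
G1 X115.148 Y67.046
M5
G00 X0.000 Y0.000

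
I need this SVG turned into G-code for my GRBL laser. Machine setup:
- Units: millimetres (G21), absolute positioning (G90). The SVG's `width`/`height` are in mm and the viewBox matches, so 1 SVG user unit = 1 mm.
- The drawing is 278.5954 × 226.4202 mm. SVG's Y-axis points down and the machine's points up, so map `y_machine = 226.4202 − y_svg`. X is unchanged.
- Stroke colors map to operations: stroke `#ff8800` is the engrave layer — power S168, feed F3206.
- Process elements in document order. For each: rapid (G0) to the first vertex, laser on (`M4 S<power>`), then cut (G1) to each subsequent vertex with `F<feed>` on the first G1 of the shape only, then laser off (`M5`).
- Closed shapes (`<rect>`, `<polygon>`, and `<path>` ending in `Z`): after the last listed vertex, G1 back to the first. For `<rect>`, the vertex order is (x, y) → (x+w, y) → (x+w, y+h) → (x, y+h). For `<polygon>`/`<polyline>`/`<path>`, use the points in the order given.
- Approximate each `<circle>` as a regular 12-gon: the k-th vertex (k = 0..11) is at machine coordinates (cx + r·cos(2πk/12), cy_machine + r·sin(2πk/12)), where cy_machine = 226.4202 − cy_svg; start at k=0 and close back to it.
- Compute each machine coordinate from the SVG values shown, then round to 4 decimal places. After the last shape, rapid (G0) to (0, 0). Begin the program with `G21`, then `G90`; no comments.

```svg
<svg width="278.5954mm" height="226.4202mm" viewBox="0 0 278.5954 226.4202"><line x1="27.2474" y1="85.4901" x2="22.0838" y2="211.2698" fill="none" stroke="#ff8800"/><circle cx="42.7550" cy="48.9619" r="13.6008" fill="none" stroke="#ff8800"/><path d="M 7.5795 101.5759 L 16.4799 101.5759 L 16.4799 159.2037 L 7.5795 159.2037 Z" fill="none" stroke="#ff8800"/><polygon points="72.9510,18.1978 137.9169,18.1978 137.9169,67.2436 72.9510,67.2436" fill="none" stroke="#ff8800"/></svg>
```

Since the viewBox matches the mm dimensions, user units are millimetres directly. The only transform is the Y-flip y_m = 226.4202 − y_svg.

Shape 1 is a line segment drawn with `<line>`. Its stroke #ff8800 means engrave at S168, F3206. After flipping Y the toolpath is (27.2474,140.9301) → (22.0838,15.1504).

Shape 2 is a circle drawn with `<circle>`. Its stroke #ff8800 means engrave at S168, F3206. After flipping Y the toolpath is (56.3558,177.4583) → (54.5336,184.2587) → (49.5554,189.2369) → (42.7550,191.0591) → (35.9546,189.2369) → (30.9764,184.2587) → (29.1542,177.4583) → (30.9764,170.6579) → (35.9546,165.6797) → (42.7550,163.8575) → (49.5554,165.6797) → (54.5336,170.6579) → (56.3558,177.4583), returning to the start.

Shape 3 is a rectangle drawn with `<path>`. Its stroke #ff8800 means engrave at S168, F3206. After flipping Y the toolpath is (7.5795,124.8443) → (16.4799,124.8443) → (16.4799,67.2165) → (7.5795,67.2165) → (7.5795,124.8443), returning to the start.

Shape 4 is a rectangle drawn with `<polygon>`. Its stroke #ff8800 means engrave at S168, F3206. After flipping Y the toolpath is (72.9510,208.2224) → (137.9169,208.2224) → (137.9169,159.1766) → (72.9510,159.1766) → (72.9510,208.2224), returning to the start.

G21
G90
G0 X27.2474 Y140.9301
M4 S168
G1 X22.0838 Y15.1504 F3206
M5
G0 X56.3558 Y177.4583
M4 S168
G1 X54.5336 Y184.2587 F3206
G1 X49.5554 Y189.2369
G1 X42.7550 Y191.0591
G1 X35.9546 Y189.2369
G1 X30.9764 Y184.2587
G1 X29.1542 Y177.4583
G1 X30.9764 Y170.6579
G1 X35.9546 Y165.6797
G1 X42.7550 Y163.8575
G1 X49.5554 Y165.6797
G1 X54.5336 Y170.6579
G1 X56.3558 Y177.4583
M5
G0 X7.5795 Y124.8443
M4 S168
G1 X16.4799 Y124.8443 F3206
G1 X16.4799 Y67.2165
G1 X7.5795 Y67.2165
G1 X7.5795 Y124.8443
M5
G0 X72.9510 Y208.2224
M4 S168
G1 X137.9169 Y208.2224 F3206
G1 X137.9169 Y159.1766
G1 X72.9510 Y159.1766
G1 X72.9510 Y208.2224
M5
G0 X0.0000 Y0.0000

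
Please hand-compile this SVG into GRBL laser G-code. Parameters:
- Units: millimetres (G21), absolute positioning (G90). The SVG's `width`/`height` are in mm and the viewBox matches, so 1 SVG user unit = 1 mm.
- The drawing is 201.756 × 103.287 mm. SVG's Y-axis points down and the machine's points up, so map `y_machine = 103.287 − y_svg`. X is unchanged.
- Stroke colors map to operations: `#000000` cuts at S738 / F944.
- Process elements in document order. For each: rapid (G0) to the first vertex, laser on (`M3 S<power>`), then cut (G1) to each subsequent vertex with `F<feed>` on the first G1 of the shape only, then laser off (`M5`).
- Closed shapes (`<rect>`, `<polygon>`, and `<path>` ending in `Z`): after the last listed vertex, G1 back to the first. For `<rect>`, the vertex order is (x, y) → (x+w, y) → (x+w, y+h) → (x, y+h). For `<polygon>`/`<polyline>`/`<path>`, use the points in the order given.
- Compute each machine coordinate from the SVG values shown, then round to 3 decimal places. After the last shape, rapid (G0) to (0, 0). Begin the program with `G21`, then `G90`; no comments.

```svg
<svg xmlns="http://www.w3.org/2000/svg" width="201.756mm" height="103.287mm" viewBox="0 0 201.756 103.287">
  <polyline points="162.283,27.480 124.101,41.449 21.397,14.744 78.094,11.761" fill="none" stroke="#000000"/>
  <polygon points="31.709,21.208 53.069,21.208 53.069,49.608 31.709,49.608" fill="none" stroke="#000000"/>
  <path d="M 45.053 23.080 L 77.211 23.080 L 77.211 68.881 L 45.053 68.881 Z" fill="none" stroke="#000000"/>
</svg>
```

G21
G90
G0 X162.283 Y75.807
M3 S738
G1 X124.101 Y61.838 F944
G1 X21.397 Y88.543
G1 X78.094 Y91.526
M5
G0 X31.709 Y82.079
M3 S738
G1 X53.069 Y82.079 F944
G1 X53.069 Y53.679
G1 X31.709 Y53.679
G1 X31.709 Y82.079
M5
G0 X45.053 Y80.207
M3 S738
G1 X77.211 Y80.207 F944
G1 X77.211 Y34.406
G1 X45.053 Y34.406
G1 X45.053 Y80.207
M5
G0 X0.000 Y0.000

1 u = 1 mm; y_m = 103.287 − y.

[1] `<polyline>` open polyline, #000000→cut S738 F944: (162.283,75.807) → (124.101,61.838) → (21.397,88.543) → (78.094,91.526)

[2] `<polygon>` rectangle, #000000→cut S738 F944: (31.709,82.079) → (53.069,82.079) → (53.069,53.679) → (31.709,53.679) → (31.709,82.079) (closed)

[3] `<path>` rectangle, #000000→cut S738 F944: (45.053,80.207) → (77.211,80.207) → (77.211,34.406) → (45.053,34.406) → (45.053,80.207) (closed)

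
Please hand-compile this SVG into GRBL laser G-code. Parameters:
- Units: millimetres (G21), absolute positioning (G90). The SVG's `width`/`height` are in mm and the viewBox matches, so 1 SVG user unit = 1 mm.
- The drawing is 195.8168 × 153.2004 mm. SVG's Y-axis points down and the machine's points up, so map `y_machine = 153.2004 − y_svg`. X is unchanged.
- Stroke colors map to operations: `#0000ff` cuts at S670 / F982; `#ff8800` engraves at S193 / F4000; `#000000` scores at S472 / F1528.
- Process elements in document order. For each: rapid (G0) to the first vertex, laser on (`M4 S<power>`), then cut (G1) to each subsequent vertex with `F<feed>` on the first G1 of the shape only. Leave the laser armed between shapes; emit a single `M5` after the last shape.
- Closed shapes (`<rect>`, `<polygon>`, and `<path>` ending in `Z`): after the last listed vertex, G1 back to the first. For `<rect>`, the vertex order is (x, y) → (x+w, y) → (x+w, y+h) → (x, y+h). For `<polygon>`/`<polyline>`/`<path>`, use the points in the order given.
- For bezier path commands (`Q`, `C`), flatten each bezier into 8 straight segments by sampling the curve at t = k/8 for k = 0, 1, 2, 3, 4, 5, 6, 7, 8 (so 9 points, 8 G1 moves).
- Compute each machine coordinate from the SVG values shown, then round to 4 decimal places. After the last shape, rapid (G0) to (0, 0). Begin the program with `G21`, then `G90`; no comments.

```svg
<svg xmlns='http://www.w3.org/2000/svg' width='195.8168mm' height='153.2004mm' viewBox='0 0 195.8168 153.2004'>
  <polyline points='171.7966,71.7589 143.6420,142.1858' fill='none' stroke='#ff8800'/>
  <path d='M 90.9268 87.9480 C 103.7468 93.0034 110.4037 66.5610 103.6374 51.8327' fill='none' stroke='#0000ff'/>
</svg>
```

Since the viewBox matches the mm dimensions, user units are millimetres directly. The only transform is the Y-flip y_m = 153.2004 − y_svg.

Shape 1 is a line segment drawn with `<polyline>`. Its stroke #ff8800 means engrave at S193, F4000. After flipping Y the toolpath is (171.7966,81.4415) → (143.6420,11.0146).

Shape 2 is a cubic bezier drawn with `<path>`. Its stroke #0000ff means cut at S670, F982. After flipping Y the toolpath is (90.9268,65.2524) → (95.4312,64.7487) → (99.2728,66.6915) → (102.3664,70.5745) → (104.6270,75.8912) → (105.9694,82.1352) → (106.3087,88.8003) → (105.5597,95.3799) → (103.6374,101.3677).

G21
G90
G0 X171.7966 Y81.4415
M4 S193
G1 X143.6420 Y11.0146 F4000
G0 X90.9268 Y65.2524
M4 S670
G1 X95.4312 Y64.7487 F982
G1 X99.2728 Y66.6915
G1 X102.3664 Y70.5745
G1 X104.6270 Y75.8912
G1 X105.9694 Y82.1352
G1 X106.3087 Y88.8003
G1 X105.5597 Y95.3799
G1 X103.6374 Y101.3677
M5
G0 X0.0000 Y0.0000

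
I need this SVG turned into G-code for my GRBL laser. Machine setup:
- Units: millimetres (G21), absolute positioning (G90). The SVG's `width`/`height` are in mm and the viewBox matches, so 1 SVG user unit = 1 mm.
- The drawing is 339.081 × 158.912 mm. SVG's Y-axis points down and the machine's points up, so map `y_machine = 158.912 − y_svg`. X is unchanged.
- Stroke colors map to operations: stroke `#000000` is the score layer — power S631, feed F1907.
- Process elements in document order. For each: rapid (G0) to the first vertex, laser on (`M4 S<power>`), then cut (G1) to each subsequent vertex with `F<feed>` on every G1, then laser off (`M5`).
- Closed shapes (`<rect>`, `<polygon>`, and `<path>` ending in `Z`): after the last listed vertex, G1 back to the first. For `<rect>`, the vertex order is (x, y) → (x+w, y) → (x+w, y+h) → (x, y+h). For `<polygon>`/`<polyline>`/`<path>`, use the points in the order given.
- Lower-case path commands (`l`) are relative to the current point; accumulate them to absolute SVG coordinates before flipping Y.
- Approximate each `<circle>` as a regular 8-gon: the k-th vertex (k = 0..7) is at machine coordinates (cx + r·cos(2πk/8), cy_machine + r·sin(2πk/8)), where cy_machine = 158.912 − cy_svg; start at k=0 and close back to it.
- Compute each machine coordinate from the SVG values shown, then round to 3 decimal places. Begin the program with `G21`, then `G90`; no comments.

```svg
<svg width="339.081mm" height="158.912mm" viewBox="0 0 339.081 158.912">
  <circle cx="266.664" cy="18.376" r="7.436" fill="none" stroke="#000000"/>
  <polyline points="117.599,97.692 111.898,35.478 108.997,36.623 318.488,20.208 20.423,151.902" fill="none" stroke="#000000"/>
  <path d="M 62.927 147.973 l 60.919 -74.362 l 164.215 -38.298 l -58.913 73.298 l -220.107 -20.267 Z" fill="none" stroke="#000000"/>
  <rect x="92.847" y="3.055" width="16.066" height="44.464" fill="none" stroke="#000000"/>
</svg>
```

Since the viewBox matches the mm dimensions, user units are millimetres directly. The only transform is the Y-flip y_m = 158.912 − y_svg.

Shape 1 is a circle drawn with `<circle>`. Its stroke #000000 means score at S631, F1907. After flipping Y the toolpath is (274.100,140.536) → (271.922,145.794) → (266.664,147.972) → (261.406,145.794) → (259.228,140.536) → (261.406,135.278) → (266.664,133.100) → (271.922,135.278) → (274.100,140.536), returning to the start.

Shape 2 is a open polyline drawn with `<polyline>`. Its stroke #000000 means score at S631, F1907. After flipping Y the toolpath is (117.599,61.220) → (111.898,123.434) → (108.997,122.289) → (318.488,138.704) → (20.423,7.010).

Shape 3 is a closed polygon drawn with `<path>`. Its stroke #000000 means score at S631, F1907. After flipping Y the toolpath is (62.927,10.939) → (123.846,85.301) → (288.061,123.599) → (229.148,50.301) → (9.041,70.568) → (62.927,10.939), returning to the start.

Shape 4 is a rectangle drawn with `<rect>`. Its stroke #000000 means score at S631, F1907. After flipping Y the toolpath is (92.847,155.857) → (108.913,155.857) → (108.913,111.393) → (92.847,111.393) → (92.847,155.857), returning to the start.

G21
G90
G0 X274.100 Y140.536
M4 S631
G1 X271.922 Y145.794 F1907
G1 X266.664 Y147.972 F1907
G1 X261.406 Y145.794 F1907
G1 X259.228 Y140.536 F1907
G1 X261.406 Y135.278 F1907
G1 X266.664 Y133.100 F1907
G1 X271.922 Y135.278 F1907
G1 X274.100 Y140.536 F1907
M5
G0 X117.599 Y61.220
M4 S631
G1 X111.898 Y123.434 F1907
G1 X108.997 Y122.289 F1907
G1 X318.488 Y138.704 F1907
G1 X20.423 Y7.010 F1907
M5
G0 X62.927 Y10.939
M4 S631
G1 X123.846 Y85.301 F1907
G1 X288.061 Y123.599 F1907
G1 X229.148 Y50.301 F1907
G1 X9.041 Y70.568 F1907
G1 X62.927 Y10.939 F1907
M5
G0 X92.847 Y155.857
M4 S631
G1 X108.913 Y155.857 F1907
G1 X108.913 Y111.393 F1907
G1 X92.847 Y111.393 F1907
G1 X92.847 Y155.857 F1907
M5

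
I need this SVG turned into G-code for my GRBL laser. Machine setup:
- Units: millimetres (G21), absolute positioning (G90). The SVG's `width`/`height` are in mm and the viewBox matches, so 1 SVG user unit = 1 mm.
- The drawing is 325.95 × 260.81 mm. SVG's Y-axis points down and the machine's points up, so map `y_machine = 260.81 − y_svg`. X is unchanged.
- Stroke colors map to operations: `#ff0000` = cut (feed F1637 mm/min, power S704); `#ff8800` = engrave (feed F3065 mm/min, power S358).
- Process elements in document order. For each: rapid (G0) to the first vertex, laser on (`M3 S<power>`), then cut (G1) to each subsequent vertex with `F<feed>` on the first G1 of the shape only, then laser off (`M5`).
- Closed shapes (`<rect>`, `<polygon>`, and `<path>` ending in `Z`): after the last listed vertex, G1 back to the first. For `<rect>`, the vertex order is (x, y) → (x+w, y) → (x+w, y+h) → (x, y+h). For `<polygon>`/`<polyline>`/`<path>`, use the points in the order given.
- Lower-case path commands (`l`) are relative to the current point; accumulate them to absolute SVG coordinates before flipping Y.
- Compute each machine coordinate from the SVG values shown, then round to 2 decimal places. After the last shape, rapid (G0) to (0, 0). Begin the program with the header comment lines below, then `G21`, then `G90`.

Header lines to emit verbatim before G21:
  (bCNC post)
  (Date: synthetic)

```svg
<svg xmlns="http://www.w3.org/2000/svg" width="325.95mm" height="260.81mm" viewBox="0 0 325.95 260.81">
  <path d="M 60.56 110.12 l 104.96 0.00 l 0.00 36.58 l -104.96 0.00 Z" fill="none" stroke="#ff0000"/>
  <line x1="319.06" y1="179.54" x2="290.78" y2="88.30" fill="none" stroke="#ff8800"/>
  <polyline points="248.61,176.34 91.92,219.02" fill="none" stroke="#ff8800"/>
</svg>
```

(bCNC post)
(Date: synthetic)
G21
G90
G0 X60.56 Y150.69
M3 S704
G1 X165.52 Y150.69 F1637
G1 X165.52 Y114.11
G1 X60.56 Y114.11
G1 X60.56 Y150.69
M5
G0 X319.06 Y81.27
M3 S358
G1 X290.78 Y172.51 F3065
M5
G0 X248.61 Y84.47
M3 S358
G1 X91.92 Y41.79 F3065
M5
G0 X0.00 Y0.00

1 u = 1 mm; y_m = 260.81 − y.

[1] `<path>` rectangle, #ff0000→cut S704 F1637: (60.56,150.69) → (165.52,150.69) → (165.52,114.11) → (60.56,114.11) → (60.56,150.69) (closed)

[2] `<line>` line segment, #ff8800→engrave S358 F3065: (319.06,81.27) → (290.78,172.51)

[3] `<polyline>` line segment, #ff8800→engrave S358 F3065: (248.61,84.47) → (91.92,41.79)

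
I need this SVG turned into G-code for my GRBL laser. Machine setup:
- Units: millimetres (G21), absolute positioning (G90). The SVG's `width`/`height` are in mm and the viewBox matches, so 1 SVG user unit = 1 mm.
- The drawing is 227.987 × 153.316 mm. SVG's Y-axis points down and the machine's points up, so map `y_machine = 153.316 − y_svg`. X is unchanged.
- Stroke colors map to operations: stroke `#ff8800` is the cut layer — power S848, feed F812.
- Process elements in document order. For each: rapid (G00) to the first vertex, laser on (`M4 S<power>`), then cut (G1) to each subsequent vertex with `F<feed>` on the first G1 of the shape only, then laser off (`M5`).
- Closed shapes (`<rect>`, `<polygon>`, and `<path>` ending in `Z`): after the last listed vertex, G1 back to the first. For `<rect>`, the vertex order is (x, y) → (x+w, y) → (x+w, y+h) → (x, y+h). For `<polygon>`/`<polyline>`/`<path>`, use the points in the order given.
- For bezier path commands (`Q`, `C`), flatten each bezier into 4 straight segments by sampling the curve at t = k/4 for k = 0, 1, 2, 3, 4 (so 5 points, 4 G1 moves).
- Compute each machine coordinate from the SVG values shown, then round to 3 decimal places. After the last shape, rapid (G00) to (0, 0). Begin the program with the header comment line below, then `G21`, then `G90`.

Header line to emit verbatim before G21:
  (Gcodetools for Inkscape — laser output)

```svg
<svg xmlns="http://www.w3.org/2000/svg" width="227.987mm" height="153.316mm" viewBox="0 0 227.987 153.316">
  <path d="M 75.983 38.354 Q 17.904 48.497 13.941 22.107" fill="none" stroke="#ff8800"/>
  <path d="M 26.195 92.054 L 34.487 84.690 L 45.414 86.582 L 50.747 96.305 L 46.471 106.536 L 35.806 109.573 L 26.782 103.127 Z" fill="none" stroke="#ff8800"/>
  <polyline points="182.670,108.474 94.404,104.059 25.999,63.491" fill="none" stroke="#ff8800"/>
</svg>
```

(Gcodetools for Inkscape — laser output)
G21
G90
G00 X75.983 Y114.962
M4 S848
G1 X50.326 Y112.174 F812
G1 X31.433 Y113.952
G1 X19.305 Y120.297
G1 X13.941 Y131.209
M5
G00 X26.195 Y61.262
M4 S848
G1 X34.487 Y68.626 F812
G1 X45.414 Y66.734
G1 X50.747 Y57.011
G1 X46.471 Y46.780
G1 X35.806 Y43.743
G1 X26.782 Y50.189
G1 X26.195 Y61.262
M5
G00 X182.670 Y44.842
M4 S848
G1 X94.404 Y49.257 F812
G1 X25.999 Y89.825
M5
G00 X0.000 Y0.000

viewBox `0 0 227.987 153.316` with mm width/height → 1 unit = 1 mm. Flip: y_m = 153.316 − y_svg.

**Shape 1** — `<path>` quadratic bezier, stroke `#ff8800` → cut (S848, F812). Control points (SVG): P0=(75.983,38.354), P1=(17.904,48.497), P2=(13.941,22.107); sampled at t=k/4. Machine vertices: (75.983,114.962) → (50.326,112.174) → (31.433,113.952) → (19.305,120.297) → (13.941,131.209). Open path.

**Shape 2** — `<path>` regular polygon, stroke `#ff8800` → cut (S848, F812). Machine vertices: (26.195,61.262) → (34.487,68.626) → (45.414,66.734) → (50.747,57.011) → (46.471,46.780) → (35.806,43.743) → (26.782,50.189) → (26.195,61.262). Closed: final G1 returns to the first vertex.

**Shape 3** — `<polyline>` open polyline, stroke `#ff8800` → cut (S848, F812). Machine vertices: (182.670,44.842) → (94.404,49.257) → (25.999,89.825). Open path.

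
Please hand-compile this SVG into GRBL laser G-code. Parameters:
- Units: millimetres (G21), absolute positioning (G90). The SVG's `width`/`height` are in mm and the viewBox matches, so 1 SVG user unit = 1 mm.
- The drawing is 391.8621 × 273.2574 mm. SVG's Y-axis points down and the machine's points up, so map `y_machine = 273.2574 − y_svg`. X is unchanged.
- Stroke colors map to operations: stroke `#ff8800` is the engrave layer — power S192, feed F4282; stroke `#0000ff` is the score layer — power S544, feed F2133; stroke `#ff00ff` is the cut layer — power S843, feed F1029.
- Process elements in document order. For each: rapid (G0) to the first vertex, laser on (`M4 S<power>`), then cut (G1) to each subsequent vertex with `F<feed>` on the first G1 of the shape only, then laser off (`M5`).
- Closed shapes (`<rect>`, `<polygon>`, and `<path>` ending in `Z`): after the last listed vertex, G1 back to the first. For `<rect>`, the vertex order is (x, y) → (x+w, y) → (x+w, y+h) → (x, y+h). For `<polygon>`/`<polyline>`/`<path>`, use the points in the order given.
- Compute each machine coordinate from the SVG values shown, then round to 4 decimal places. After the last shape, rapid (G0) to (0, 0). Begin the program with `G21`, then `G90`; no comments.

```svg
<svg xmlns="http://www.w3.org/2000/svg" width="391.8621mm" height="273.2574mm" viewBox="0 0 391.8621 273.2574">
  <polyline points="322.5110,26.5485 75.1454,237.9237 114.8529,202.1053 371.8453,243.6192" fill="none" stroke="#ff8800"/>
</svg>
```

G21
G90
G0 X322.5110 Y246.7089
M4 S192
G1 X75.1454 Y35.3337 F4282
G1 X114.8529 Y71.1521
G1 X371.8453 Y29.6382
M5
G0 X0.0000 Y0.0000

Since the viewBox matches the mm dimensions, user units are millimetres directly. The only transform is the Y-flip y_m = 273.2574 − y_svg.

Shape 1 is a open polyline drawn with `<polyline>`. Its stroke #ff8800 means engrave at S192, F4282. After flipping Y the toolpath is (322.5110,246.7089) → (75.1454,35.3337) → (114.8529,71.1521) → (371.8453,29.6382).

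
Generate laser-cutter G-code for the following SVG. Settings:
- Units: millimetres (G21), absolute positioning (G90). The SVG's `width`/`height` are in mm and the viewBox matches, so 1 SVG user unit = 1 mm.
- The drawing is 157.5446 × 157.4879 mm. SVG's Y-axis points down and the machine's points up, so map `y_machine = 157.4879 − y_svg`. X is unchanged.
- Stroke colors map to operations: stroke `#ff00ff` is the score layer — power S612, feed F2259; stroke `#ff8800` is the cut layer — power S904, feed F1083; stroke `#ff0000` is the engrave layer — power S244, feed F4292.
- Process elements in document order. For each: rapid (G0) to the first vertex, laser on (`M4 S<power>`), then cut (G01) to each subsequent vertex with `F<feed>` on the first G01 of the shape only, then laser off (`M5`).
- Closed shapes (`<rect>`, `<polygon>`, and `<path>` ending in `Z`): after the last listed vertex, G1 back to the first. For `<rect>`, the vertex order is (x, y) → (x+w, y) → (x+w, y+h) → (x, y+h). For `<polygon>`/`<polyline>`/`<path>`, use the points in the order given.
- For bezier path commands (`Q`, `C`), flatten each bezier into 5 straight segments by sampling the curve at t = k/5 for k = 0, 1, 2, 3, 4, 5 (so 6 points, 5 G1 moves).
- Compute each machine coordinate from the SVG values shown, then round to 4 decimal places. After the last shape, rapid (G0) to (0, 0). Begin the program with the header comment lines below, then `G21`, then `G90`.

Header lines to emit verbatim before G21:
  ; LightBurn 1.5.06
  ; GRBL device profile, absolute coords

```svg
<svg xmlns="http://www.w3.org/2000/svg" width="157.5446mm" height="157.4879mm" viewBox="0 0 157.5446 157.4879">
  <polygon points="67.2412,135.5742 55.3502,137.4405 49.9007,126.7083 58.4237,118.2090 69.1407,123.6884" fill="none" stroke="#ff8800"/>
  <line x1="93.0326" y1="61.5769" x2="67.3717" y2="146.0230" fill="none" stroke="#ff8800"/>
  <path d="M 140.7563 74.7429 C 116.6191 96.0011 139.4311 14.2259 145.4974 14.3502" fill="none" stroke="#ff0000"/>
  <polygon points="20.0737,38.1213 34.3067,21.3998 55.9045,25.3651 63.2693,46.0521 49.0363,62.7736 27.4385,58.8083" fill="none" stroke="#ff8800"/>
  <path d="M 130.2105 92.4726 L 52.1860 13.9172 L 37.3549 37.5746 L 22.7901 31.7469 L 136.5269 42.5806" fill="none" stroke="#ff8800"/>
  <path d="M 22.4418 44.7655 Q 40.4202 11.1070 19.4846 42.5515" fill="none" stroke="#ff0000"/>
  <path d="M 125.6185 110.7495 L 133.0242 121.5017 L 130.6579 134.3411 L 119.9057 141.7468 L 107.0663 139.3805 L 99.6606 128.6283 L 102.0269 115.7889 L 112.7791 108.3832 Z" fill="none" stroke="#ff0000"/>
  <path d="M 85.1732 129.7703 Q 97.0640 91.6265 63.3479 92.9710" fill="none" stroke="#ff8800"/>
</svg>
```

viewBox `0 0 157.5446 157.4879` with mm width/height → 1 unit = 1 mm. Flip: y_m = 157.4879 − y_svg.

**Shape 1** — `<polygon>` regular polygon, stroke `#ff8800` → cut (S904, F1083). Machine vertices: (67.2412,21.9137) → (55.3502,20.0474) → (49.9007,30.7796) → (58.4237,39.2789) → (69.1407,33.7995) → (67.2412,21.9137). Closed: final G1 returns to the first vertex.

**Shape 2** — `<line>` line segment, stroke `#ff8800` → cut (S904, F1083). Machine vertices: (93.0326,95.9110) → (67.3717,11.4649). Open path.

**Shape 3** — `<path>` cubic bezier, stroke `#ff0000` → engrave (S244, F4292). Control points (SVG): P0=(140.7563,74.7429), P1=(116.6191,96.0011), P2=(139.4311,14.2259), P3=(145.4974,14.3502); sampled at t=k/5. Machine vertices: (140.7563,82.7450) → (131.3983,80.8746) → (130.2508,94.8555) → (134.2564,115.8108) → (140.3577,134.8638) → (145.4974,143.1377). Open path.

**Shape 4** — `<polygon>` regular polygon, stroke `#ff8800` → cut (S904, F1083). Machine vertices: (20.0737,119.3666) → (34.3067,136.0881) → (55.9045,132.1228) → (63.2693,111.4358) → (49.0363,94.7143) → (27.4385,98.6796) → (20.0737,119.3666). Closed: final G1 returns to the first vertex.

**Shape 5** — `<path>` open polyline, stroke `#ff8800` → cut (S904, F1083). Machine vertices: (130.2105,65.0153) → (52.1860,143.5707) → (37.3549,119.9133) → (22.7901,125.7410) → (136.5269,114.9073). Open path.

**Shape 6** — `<path>` quadratic bezier, stroke `#ff0000` → engrave (S244, F4292). Control points (SVG): P0=(22.4418,44.7655), P1=(40.4202,11.1070), P2=(19.4846,42.5515); sampled at t=k/5. Machine vertices: (22.4418,112.7224) → (28.0766,123.5817) → (30.5983,129.2327) → (30.0068,129.6755) → (26.3023,124.9101) → (19.4846,114.9364). Open path.

**Shape 7** — `<path>` regular polygon, stroke `#ff0000` → engrave (S244, F4292). Machine vertices: (125.6185,46.7384) → (133.0242,35.9862) → (130.6579,23.1468) → (119.9057,15.7411) → (107.0663,18.1074) → (99.6606,28.8596) → (102.0269,41.6990) → (112.7791,49.1047) → (125.6185,46.7384). Closed: final G1 returns to the first vertex.

**Shape 8** — `<path>` quadratic bezier, stroke `#ff8800` → cut (S904, F1083). Control points (SVG): P0=(85.1732,129.7703), P1=(97.0640,91.6265), P2=(63.3479,92.9710); sampled at t=k/5. Machine vertices: (85.1732,27.7176) → (88.1052,41.3956) → (87.3887,51.9145) → (83.0237,59.2744) → (75.0101,63.4752) → (63.3479,64.5169). Open path.

; LightBurn 1.5.06
; GRBL device profile, absolute coords
G21
G90
G0 X67.2412 Y21.9137
M4 S904
G01 X55.3502 Y20.0474 F1083
G01 X49.9007 Y30.7796
G01 X58.4237 Y39.2789
G01 X69.1407 Y33.7995
G01 X67.2412 Y21.9137
M5
G0 X93.0326 Y95.9110
M4 S904
G01 X67.3717 Y11.4649 F1083
M5
G0 X140.7563 Y82.7450
M4 S244
G01 X131.3983 Y80.8746 F4292
G01 X130.2508 Y94.8555
G01 X134.2564 Y115.8108
G01 X140.3577 Y134.8638
G01 X145.4974 Y143.1377
M5
G0 X20.0737 Y119.3666
M4 S904
G01 X34.3067 Y136.0881 F1083
G01 X55.9045 Y132.1228
G01 X63.2693 Y111.4358
G01 X49.0363 Y94.7143
G01 X27.4385 Y98.6796
G01 X20.0737 Y119.3666
M5
G0 X130.2105 Y65.0153
M4 S904
G01 X52.1860 Y143.5707 F1083
G01 X37.3549 Y119.9133
G01 X22.7901 Y125.7410
G01 X136.5269 Y114.9073
M5
G0 X22.4418 Y112.7224
M4 S244
G01 X28.0766 Y123.5817 F4292
G01 X30.5983 Y129.2327
G01 X30.0068 Y129.6755
G01 X26.3023 Y124.9101
G01 X19.4846 Y114.9364
M5
G0 X125.6185 Y46.7384
M4 S244
G01 X133.0242 Y35.9862 F4292
G01 X130.6579 Y23.1468
G01 X119.9057 Y15.7411
G01 X107.0663 Y18.1074
G01 X99.6606 Y28.8596
G01 X102.0269 Y41.6990
G01 X112.7791 Y49.1047
G01 X125.6185 Y46.7384
M5
G0 X85.1732 Y27.7176
M4 S904
G01 X88.1052 Y41.3956 F1083
G01 X87.3887 Y51.9145
G01 X83.0237 Y59.2744
G01 X75.0101 Y63.4752
G01 X63.3479 Y64.5169
M5
G0 X0.0000 Y0.0000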